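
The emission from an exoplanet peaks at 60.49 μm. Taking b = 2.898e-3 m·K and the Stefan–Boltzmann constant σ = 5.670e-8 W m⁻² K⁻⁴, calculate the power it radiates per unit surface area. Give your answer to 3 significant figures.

I ≈ 0.299 W/m²

Wien's law: T = b/λ_max = 2.898×10⁻³/6.049×10⁻⁵ = 47.9087 K.
Then I = σT⁴ = 5.670×10⁻⁸×(47.9087)⁴ = 0.299 W/m².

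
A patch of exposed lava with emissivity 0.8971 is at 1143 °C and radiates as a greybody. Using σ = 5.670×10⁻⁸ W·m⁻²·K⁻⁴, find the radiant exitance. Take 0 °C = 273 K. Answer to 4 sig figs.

T = 1143 °C + 273 = 1416 K.
Stefan–Boltzmann: I = εσT⁴ = 0.8971 × 5.670×10⁻⁸ × (1416)⁴ = 2.045×10⁵ W/m².

I ≈ 2.045×10⁵ W/m²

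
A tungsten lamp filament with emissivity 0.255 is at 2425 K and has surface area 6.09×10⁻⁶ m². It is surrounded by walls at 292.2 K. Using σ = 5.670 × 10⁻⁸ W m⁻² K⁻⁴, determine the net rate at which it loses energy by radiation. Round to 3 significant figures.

Net loss ≈ 3.04 W

Area A = 6.09×10⁻⁶ m².
Net radiated power P_net = εσA(T⁴ − T₀⁴) = 0.255×5.670×10⁻⁸×6.09×10⁻⁶×(2425⁴ − 292.2⁴).
T⁴ − T₀⁴ = 3.45818×10¹³ − 7.28989×10⁹ = 3.45745×10¹³ K⁴, so P_net = 3.04 W.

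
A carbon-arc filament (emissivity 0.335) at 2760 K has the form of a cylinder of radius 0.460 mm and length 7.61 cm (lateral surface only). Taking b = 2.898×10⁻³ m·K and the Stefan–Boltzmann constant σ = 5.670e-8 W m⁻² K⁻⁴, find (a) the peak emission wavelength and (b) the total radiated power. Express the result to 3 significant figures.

(a) λ_max = b/T = 2.898×10⁻³/2760 = 1.050×10⁻⁶ m = 1.05 μm.
Lateral area A = 2πrL = 2π×4.60×10⁻⁴×0.0761 = 2.19949×10⁻⁴ m².
(b) P = εσAT⁴ = 0.335×5.670×10⁻⁸×2.19949×10⁻⁴×(2760)⁴ = 242 W.

λ_max ≈ 1.05 μm; P ≈ 242 W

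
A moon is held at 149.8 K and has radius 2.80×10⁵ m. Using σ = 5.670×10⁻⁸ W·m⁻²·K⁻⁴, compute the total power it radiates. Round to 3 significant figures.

P ≈ 2.81×10¹³ W

Surface area A = 4πR² = 4π(2.80×10⁵ m)² = 9.85203×10¹¹ m².
P = σAT⁴ = 5.670×10⁻⁸ × 9.85203×10¹¹ × (149.8)⁴ = 2.81×10¹³ W.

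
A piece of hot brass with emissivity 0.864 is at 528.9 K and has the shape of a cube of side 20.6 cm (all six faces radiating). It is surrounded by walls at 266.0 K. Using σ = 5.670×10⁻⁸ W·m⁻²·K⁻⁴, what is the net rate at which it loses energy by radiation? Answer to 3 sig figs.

Net loss ≈ 914 W

Area A = 6s² = 6×(0.206 m)² = 0.254616 m².
Net radiated power P_net = εσA(T⁴ − T₀⁴) = 0.864×5.670×10⁻⁸×0.254616×(528.9⁴ − 266.0⁴).
T⁴ − T₀⁴ = 7.82518×10¹⁰ − 5.00641×10⁹ = 7.32454×10¹⁰ K⁴, so P_net = 914 W.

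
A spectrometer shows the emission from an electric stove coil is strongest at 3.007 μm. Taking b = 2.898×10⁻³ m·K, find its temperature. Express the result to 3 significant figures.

T ≈ 964 K

Wien's law gives T = b/λ_max = (2.898×10⁻³ m·K)/(3.007×10⁻⁶ m) = 964 K.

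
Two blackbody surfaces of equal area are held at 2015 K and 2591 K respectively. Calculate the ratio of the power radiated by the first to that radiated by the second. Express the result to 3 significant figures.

With equal areas, P₁/P₂ = (T₁/T₂)⁴ = (2015/2591)⁴ = 0.366.

P₁/P₂ ≈ 0.366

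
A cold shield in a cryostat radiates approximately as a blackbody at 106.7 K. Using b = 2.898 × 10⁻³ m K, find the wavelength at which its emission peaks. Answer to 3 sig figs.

Wien's displacement law: λ_max = b/T = (2.898×10⁻³ m·K)/(106.7 K) = 2.716×10⁻⁵ m.
That is 27.2 μm, in the infrared range.

λ_max ≈ 27.2 μm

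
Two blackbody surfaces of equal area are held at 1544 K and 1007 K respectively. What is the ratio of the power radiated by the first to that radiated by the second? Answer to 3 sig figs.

With equal areas, P₁/P₂ = (T₁/T₂)⁴ = (1544/1007)⁴ = 5.53.

P₁/P₂ ≈ 5.53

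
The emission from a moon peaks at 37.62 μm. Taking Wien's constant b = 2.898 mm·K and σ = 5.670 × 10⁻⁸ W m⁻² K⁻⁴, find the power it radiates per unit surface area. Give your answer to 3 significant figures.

Wien's law: T = b/λ_max = 2.898×10⁻³/3.762×10⁻⁵ = 77.0335 K.
Then I = σT⁴ = 5.670×10⁻⁸×(77.0335)⁴ = 2.00 W/m².

I ≈ 2.00 W/m²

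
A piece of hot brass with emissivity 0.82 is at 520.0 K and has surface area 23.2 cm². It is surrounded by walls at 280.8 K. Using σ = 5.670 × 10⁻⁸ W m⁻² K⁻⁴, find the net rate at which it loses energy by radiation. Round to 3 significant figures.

Net loss ≈ 7.22 W

Area A = 23.2 cm² = 2.32×10⁻³ m².
Net radiated power P_net = εσA(T⁴ − T₀⁴) = 0.82×5.670×10⁻⁸×2.32×10⁻³×(520.0⁴ − 280.8⁴).
T⁴ − T₀⁴ = 7.31162×10¹⁰ − 6.21711×10⁹ = 6.68991×10¹⁰ K⁴, so P_net = 7.22 W.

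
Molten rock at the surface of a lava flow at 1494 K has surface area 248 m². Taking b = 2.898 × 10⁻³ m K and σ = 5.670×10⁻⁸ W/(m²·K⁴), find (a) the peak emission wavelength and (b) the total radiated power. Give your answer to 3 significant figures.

λ_max ≈ 1.94 μm; P ≈ 7.01×10⁷ W

(a) λ_max = b/T = 2.898×10⁻³/1494 = 1.940×10⁻⁶ m = 1.94 μm.
Area A = 248 m².
(b) P = σAT⁴ = 5.670×10⁻⁸×248×(1494)⁴ = 7.01×10⁷ W.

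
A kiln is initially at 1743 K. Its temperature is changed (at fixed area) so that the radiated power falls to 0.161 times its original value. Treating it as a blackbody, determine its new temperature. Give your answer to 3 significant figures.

P ∝ T⁴, so T₂/T₁ = (P₂/P₁)^(1/4) = (0.161)^(1/4) = 0.633441.
T₂ = 1743 × 0.633441 = 1.10×10³ K.

T₂ ≈ 1.10×10³ K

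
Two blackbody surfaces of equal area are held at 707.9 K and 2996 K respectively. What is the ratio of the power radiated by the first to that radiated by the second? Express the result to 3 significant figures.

With equal areas, P₁/P₂ = (T₁/T₂)⁴ = (707.9/2996)⁴ = 3.12×10⁻³.

P₁/P₂ ≈ 3.12×10⁻³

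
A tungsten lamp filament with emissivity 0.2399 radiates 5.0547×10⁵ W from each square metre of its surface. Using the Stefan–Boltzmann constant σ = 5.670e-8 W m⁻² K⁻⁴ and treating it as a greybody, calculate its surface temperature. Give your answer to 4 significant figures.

T ≈ 2469 K

I = εσT⁴, so T = (I/εσ)^(1/4) = (5.0547×10⁵/(0.2399×5.670×10⁻⁸))^(1/4) = 2469 K.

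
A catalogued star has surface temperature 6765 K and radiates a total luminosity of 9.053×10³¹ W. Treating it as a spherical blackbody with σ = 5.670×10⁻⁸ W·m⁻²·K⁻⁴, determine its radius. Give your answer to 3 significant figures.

L = 4πR²σT⁴ ⇒ R = √(L/(4πσT⁴)).
σT⁴ = 1.18756×10⁸ W/m², so R = √(9.053×10³¹/(4π×1.18756×10⁸)) = 2.46×10¹¹ m.

R ≈ 2.46×10¹¹ m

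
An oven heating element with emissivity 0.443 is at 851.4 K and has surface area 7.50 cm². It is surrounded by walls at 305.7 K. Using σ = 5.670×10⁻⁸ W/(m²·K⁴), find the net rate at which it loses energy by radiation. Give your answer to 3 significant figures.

Net loss ≈ 9.73 W

Area A = 7.50 cm² = 7.50×10⁻⁴ m².
Net radiated power P_net = εσA(T⁴ − T₀⁴) = 0.443×5.670×10⁻⁸×7.50×10⁻⁴×(851.4⁴ − 305.7⁴).
T⁴ − T₀⁴ = 5.25454×10¹¹ − 8.73337×10⁹ = 5.16721×10¹¹ K⁴, so P_net = 9.73 W.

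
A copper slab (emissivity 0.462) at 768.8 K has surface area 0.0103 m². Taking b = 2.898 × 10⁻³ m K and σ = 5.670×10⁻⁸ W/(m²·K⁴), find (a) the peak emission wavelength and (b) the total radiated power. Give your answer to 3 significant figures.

(a) λ_max = b/T = 2.898×10⁻³/768.8 = 3.770×10⁻⁶ m = 3.77 μm.
Area A = 0.0103 m².
(b) P = εσAT⁴ = 0.462×5.670×10⁻⁸×0.0103×(768.8)⁴ = 94.3 W.

λ_max ≈ 3.77 μm; P ≈ 94.3 W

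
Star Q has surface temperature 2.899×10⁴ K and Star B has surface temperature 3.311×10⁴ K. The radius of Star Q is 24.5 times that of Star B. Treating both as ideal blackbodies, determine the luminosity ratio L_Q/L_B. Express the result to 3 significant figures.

L ∝ R²T⁴, so L_Q/L_B = (R_Q/R_B)²(T_Q/T_B)⁴ = (24.5)² × (2.899×10⁴/3.311×10⁴)⁴ = 600.25 × 0.587701 = 353.

L_Q/L_B ≈ 353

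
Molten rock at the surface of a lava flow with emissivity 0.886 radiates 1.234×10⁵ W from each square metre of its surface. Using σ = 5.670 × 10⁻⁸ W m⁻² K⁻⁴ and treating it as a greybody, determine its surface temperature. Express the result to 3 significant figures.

T ≈ 1.25×10³ K

I = εσT⁴, so T = (I/εσ)^(1/4) = (1.234×10⁵/(0.886×5.670×10⁻⁸))^(1/4) = 1.25×10³ K.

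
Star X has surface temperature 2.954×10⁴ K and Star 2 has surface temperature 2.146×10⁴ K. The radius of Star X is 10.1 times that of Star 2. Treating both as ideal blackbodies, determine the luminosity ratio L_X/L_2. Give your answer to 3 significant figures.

L_X/L_2 ≈ 366

L ∝ R²T⁴, so L_X/L_2 = (R_X/R_2)²(T_X/T_2)⁴ = (10.1)² × (2.954×10⁴/2.146×10⁴)⁴ = 102.01 × 3.59024 = 366.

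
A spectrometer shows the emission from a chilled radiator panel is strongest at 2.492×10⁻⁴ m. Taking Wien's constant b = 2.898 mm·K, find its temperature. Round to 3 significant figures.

T ≈ 11.6 K

Wien's law gives T = b/λ_max = (2.898×10⁻³ m·K)/(2.492×10⁻⁴ m) = 11.6 K.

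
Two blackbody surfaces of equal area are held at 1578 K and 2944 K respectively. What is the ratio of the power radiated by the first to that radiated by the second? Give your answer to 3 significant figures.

P₁/P₂ ≈ 0.0825

With equal areas, P₁/P₂ = (T₁/T₂)⁴ = (1578/2944)⁴ = 0.0825.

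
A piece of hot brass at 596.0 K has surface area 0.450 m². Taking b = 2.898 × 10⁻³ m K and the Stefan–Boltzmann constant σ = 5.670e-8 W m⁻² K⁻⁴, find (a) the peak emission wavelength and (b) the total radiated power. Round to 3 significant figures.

λ_max ≈ 4.86 μm; P ≈ 3.22×10³ W

(a) λ_max = b/T = 2.898×10⁻³/596.0 = 4.862×10⁻⁶ m = 4.86 μm.
Area A = 0.450 m².
(b) P = σAT⁴ = 5.670×10⁻⁸×0.450×(596.0)⁴ = 3.22×10³ W.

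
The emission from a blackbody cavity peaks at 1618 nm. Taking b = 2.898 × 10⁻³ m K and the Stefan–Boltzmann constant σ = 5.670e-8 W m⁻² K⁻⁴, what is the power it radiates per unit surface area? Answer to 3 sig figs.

Wien's law: T = b/λ_max = 2.898×10⁻³/1.618×10⁻⁶ = 1791.10 K.
Then I = σT⁴ = 5.670×10⁻⁸×(1791.10)⁴ = 5.84×10⁵ W/m².

I ≈ 5.84×10⁵ W/m²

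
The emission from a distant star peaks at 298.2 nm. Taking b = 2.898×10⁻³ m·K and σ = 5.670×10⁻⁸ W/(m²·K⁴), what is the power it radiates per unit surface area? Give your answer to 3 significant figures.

I ≈ 5.06×10⁸ W/m²

Wien's law: T = b/λ_max = 2.898×10⁻³/2.982×10⁻⁷ = 9718.31 K.
Then I = σT⁴ = 5.670×10⁻⁸×(9718.31)⁴ = 5.06×10⁸ W/m².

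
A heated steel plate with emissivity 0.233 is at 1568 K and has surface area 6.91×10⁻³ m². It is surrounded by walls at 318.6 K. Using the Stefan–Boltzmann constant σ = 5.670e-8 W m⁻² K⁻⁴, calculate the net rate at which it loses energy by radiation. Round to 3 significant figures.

Area A = 6.91×10⁻³ m².
Net radiated power P_net = εσA(T⁴ − T₀⁴) = 0.233×5.670×10⁻⁸×6.91×10⁻³×(1568⁴ − 318.6⁴).
T⁴ − T₀⁴ = 6.04483×10¹² − 1.03035×10¹⁰ = 6.03453×10¹² K⁴, so P_net = 551 W.

Net loss ≈ 551 W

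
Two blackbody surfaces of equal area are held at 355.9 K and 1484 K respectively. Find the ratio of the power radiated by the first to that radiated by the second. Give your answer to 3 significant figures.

With equal areas, P₁/P₂ = (T₁/T₂)⁴ = (355.9/1484)⁴ = 3.31×10⁻³.

P₁/P₂ ≈ 3.31×10⁻³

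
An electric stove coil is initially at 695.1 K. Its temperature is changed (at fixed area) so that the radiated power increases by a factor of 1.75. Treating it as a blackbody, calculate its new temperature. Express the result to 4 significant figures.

T₂ ≈ 799.5 K

P ∝ T⁴, so T₂/T₁ = (P₂/P₁)^(1/4) = (1.75)^(1/4) = 1.15016.
T₂ = 695.1 × 1.15016 = 799.5 K.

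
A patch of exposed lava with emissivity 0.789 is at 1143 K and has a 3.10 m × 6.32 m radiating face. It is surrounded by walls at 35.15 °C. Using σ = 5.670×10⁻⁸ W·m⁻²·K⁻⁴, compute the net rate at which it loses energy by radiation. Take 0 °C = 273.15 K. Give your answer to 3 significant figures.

Net loss ≈ 1.49×10⁶ W

Surroundings: T = 35.15 °C + 273.15 = 308.30 K.
Area A = 3.10 × 6.32 = 19.592 m².
Net radiated power P_net = εσA(T⁴ − T₀⁴) = 0.789×5.670×10⁻⁸×19.592×(1143⁴ − 308.30⁴).
T⁴ − T₀⁴ = 1.70681×10¹² − 9.03429×10⁹ = 1.69778×10¹² K⁴, so P_net = 1.49×10⁶ W.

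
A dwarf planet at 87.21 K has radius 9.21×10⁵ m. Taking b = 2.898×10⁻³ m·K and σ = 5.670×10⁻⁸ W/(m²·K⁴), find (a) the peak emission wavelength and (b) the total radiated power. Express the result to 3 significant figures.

λ_max ≈ 33.2 μm; P ≈ 3.50×10¹³ W

(a) λ_max = b/T = 2.898×10⁻³/87.21 = 3.323×10⁻⁵ m = 33.2 μm.
Surface area A = 4πR² = 4π(9.21×10⁵ m)² = 1.06593×10¹³ m².
(b) P = σAT⁴ = 5.670×10⁻⁸×1.06593×10¹³×(87.21)⁴ = 3.50×10¹³ W.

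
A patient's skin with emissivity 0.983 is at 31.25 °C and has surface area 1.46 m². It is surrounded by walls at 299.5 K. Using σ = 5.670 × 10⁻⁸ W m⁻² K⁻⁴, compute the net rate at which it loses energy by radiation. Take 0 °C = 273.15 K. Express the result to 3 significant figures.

Net loss ≈ 43.9 W

T = 31.25 °C + 273.15 = 304.40 K.
Area A = 1.46 m².
Net radiated power P_net = εσA(T⁴ − T₀⁴) = 0.983×5.670×10⁻⁸×1.46×(304.40⁴ − 299.5⁴).
T⁴ − T₀⁴ = 8.58576×10⁹ − 8.04613×10⁹ = 5.39630×10⁸ K⁴, so P_net = 43.9 W.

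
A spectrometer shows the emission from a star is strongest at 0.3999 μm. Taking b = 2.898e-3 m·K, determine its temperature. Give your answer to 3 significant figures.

Wien's law gives T = b/λ_max = (2.898×10⁻³ m·K)/(3.999×10⁻⁷ m) = 7.25×10³ K.

T ≈ 7.25×10³ K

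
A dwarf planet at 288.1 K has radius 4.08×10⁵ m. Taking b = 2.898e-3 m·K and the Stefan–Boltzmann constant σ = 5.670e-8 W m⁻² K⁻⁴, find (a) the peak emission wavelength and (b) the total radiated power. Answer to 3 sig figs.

λ_max ≈ 10.1 μm; P ≈ 8.17×10¹⁴ W

(a) λ_max = b/T = 2.898×10⁻³/288.1 = 1.006×10⁻⁵ m = 10.1 μm.
Surface area A = 4πR² = 4π(4.08×10⁵ m)² = 2.09185×10¹² m².
(b) P = σAT⁴ = 5.670×10⁻⁸×2.09185×10¹²×(288.1)⁴ = 8.17×10¹⁴ W.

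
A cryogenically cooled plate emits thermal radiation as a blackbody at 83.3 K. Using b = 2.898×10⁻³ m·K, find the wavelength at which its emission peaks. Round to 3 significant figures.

λ_max ≈ 34.8 μm

Wien's displacement law: λ_max = b/T = (2.898×10⁻³ m·K)/(83.3 K) = 3.479×10⁻⁵ m.
That is 34.8 μm, in the infrared range.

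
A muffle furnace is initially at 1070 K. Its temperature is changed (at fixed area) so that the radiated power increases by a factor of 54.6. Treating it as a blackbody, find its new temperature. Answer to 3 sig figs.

T₂ ≈ 2.91×10³ K

P ∝ T⁴, so T₂/T₁ = (P₂/P₁)^(1/4) = (54.6)^(1/4) = 2.71830.
T₂ = 1070 × 2.71830 = 2.91×10³ K.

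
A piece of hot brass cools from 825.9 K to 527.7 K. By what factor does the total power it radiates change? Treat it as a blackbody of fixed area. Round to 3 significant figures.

P₂/P₁ ≈ 0.167

P ∝ T⁴, so P₂/P₁ = (T₂/T₁)⁴ = (527.7/825.9)⁴ = (0.638939)⁴ = 0.167.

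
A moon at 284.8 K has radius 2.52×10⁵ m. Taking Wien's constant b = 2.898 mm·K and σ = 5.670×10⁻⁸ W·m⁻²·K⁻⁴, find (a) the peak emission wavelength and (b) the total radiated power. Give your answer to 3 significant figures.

λ_max ≈ 10.2 μm; P ≈ 2.98×10¹⁴ W

(a) λ_max = b/T = 2.898×10⁻³/284.8 = 1.018×10⁻⁵ m = 10.2 μm.
Surface area A = 4πR² = 4π(2.52×10⁵ m)² = 7.98015×10¹¹ m².
(b) P = σAT⁴ = 5.670×10⁻⁸×7.98015×10¹¹×(284.8)⁴ = 2.98×10¹⁴ W.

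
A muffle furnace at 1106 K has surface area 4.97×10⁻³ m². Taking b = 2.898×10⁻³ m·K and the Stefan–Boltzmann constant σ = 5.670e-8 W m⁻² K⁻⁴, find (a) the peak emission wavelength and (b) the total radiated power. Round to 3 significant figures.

λ_max ≈ 2.62 μm; P ≈ 422 W

(a) λ_max = b/T = 2.898×10⁻³/1106 = 2.620×10⁻⁶ m = 2.62 μm.
Area A = 4.97×10⁻³ m².
(b) P = σAT⁴ = 5.670×10⁻⁸×4.97×10⁻³×(1106)⁴ = 422 W.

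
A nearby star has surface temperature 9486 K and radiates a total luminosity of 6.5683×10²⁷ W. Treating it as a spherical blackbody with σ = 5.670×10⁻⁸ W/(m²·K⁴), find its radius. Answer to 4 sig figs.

R ≈ 1.067×10⁹ m

L = 4πR²σT⁴ ⇒ R = √(L/(4πσT⁴)).
σT⁴ = 4.59109×10⁸ W/m², so R = √(6.5683×10²⁷/(4π×4.59109×10⁸)) = 1.067×10⁹ m.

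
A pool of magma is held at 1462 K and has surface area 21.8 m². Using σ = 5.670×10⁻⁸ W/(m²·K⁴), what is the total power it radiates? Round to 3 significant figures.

Area A = 21.8 m².
P = σAT⁴ = 5.670×10⁻⁸ × 21.8 × (1462)⁴ = 5.65×10⁶ W.

P ≈ 5.65×10⁶ W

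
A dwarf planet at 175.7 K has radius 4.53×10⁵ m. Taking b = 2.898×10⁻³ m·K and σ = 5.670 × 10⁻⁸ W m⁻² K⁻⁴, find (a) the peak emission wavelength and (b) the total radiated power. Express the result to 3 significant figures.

λ_max ≈ 16.5 μm; P ≈ 1.39×10¹⁴ W

(a) λ_max = b/T = 2.898×10⁻³/175.7 = 1.649×10⁻⁵ m = 16.5 μm.
Surface area A = 4πR² = 4π(4.53×10⁵ m)² = 2.57873×10¹² m².
(b) P = σAT⁴ = 5.670×10⁻⁸×2.57873×10¹²×(175.7)⁴ = 1.39×10¹⁴ W.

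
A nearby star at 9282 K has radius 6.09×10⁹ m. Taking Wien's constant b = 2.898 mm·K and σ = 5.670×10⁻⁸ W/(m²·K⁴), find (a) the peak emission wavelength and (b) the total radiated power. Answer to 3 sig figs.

(a) λ_max = b/T = 2.898×10⁻³/9282 = 3.122×10⁻⁷ m = 0.312 μm.
Surface area A = 4πR² = 4π(6.09×10⁹ m)² = 4.66063×10²⁰ m².
(b) P = σAT⁴ = 5.670×10⁻⁸×4.66063×10²⁰×(9282)⁴ = 1.96×10²⁹ W.

λ_max ≈ 0.312 μm; P ≈ 1.96×10²⁹ W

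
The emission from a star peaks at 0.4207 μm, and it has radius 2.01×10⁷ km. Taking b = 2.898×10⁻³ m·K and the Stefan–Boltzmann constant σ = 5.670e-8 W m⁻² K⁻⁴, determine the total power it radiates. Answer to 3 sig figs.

P ≈ 6.48×10²⁹ W

Wien's law: T = b/λ_max = 2.898×10⁻³/4.207×10⁻⁷ = 6888.52 K.
Surface area A = 4πR² = 4π(2.01×10¹⁰ m)² = 5.07694×10²¹ m².
Then P = σAT⁴ = 5.670×10⁻⁸×5.07694×10²¹×(6888.52)⁴ = 6.48×10²⁹ W.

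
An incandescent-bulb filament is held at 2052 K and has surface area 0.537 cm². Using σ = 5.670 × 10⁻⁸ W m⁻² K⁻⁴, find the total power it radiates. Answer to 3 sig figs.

Area A = 0.537 cm² = 5.37×10⁻⁵ m².
P = σAT⁴ = 5.670×10⁻⁸ × 5.37×10⁻⁵ × (2052)⁴ = 54.0 W.

P ≈ 54.0 W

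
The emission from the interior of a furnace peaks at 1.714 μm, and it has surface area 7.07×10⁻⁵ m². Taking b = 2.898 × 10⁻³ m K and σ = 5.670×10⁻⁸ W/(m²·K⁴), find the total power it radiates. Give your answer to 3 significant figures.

Wien's law: T = b/λ_max = 2.898×10⁻³/1.714×10⁻⁶ = 1690.78 K.
Area A = 7.07×10⁻⁵ m².
Then P = σAT⁴ = 5.670×10⁻⁸×7.07×10⁻⁵×(1690.78)⁴ = 32.8 W.

P ≈ 32.8 W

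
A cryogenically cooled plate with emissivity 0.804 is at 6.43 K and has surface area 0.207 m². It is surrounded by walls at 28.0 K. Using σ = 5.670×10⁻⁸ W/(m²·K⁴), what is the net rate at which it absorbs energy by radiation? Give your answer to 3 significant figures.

Area A = 0.207 m².
Net radiated power P_net = εσA(T⁴ − T₀⁴) = 0.804×5.670×10⁻⁸×0.207×(6.43⁴ − 28.0⁴).
T⁴ − T₀⁴ = 1709.40 − 6.14656×10⁵ = -6.12947×10⁵ K⁴, so P_net = -5.78×10⁻³ W — negative, meaning a net gain of 5.78×10⁻³ W.

Net gain ≈ 5.78×10⁻³ W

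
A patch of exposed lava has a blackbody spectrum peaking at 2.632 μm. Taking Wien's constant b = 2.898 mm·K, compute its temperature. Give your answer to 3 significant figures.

T ≈ 1.10×10³ K

Wien's law gives T = b/λ_max = (2.898×10⁻³ m·K)/(2.632×10⁻⁶ m) = 1.10×10³ K.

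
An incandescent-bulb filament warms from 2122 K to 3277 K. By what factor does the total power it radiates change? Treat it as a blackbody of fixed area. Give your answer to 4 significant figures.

P ∝ T⁴, so P₂/P₁ = (T₂/T₁)⁴ = (3277/2122)⁴ = (1.54430)⁴ = 5.688.

P₂/P₁ ≈ 5.688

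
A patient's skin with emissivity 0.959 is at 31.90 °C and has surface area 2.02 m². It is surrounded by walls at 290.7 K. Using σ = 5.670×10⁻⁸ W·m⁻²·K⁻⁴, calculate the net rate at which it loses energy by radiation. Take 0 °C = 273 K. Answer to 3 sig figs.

T = 31.90 °C + 273 = 304.90 K.
Area A = 2.02 m².
Net radiated power P_net = εσA(T⁴ − T₀⁴) = 0.959×5.670×10⁻⁸×2.02×(304.90⁴ − 290.7⁴).
T⁴ − T₀⁴ = 8.64231×10⁹ − 7.14135×10⁹ = 1.50096×10⁹ K⁴, so P_net = 165 W.

Net loss ≈ 165 W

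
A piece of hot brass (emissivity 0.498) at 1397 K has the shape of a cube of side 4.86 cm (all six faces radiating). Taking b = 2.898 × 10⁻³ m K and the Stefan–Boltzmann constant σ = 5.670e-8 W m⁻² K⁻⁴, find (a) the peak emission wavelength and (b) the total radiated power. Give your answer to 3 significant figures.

(a) λ_max = b/T = 2.898×10⁻³/1397 = 2.074×10⁻⁶ m = 2.07 μm.
Area A = 6s² = 6×(0.0486 m)² = 0.0141718 m².
(b) P = εσAT⁴ = 0.498×5.670×10⁻⁸×0.0141718×(1397)⁴ = 1.52×10³ W.

λ_max ≈ 2.07 μm; P ≈ 1.52×10³ W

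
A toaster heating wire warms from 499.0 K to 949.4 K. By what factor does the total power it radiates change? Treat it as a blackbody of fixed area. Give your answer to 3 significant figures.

P₂/P₁ ≈ 13.1

P ∝ T⁴, so P₂/P₁ = (T₂/T₁)⁴ = (949.4/499.0)⁴ = (1.90261)⁴ = 13.1.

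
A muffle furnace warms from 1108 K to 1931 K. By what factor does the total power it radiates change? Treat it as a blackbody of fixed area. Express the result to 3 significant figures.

P₂/P₁ ≈ 9.23

P ∝ T⁴, so P₂/P₁ = (T₂/T₁)⁴ = (1931/1108)⁴ = (1.74278)⁴ = 9.23.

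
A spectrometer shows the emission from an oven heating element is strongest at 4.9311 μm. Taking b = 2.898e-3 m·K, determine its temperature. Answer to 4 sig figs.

Wien's law gives T = b/λ_max = (2.898×10⁻³ m·K)/(4.9311×10⁻⁶ m) = 587.7 K.

T ≈ 587.7 K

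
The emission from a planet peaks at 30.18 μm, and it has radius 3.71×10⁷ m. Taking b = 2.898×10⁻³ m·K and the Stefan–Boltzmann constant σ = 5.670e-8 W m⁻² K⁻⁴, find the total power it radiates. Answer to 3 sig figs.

Wien's law: T = b/λ_max = 2.898×10⁻³/3.018×10⁻⁵ = 96.0239 K.
Surface area A = 4πR² = 4π(3.71×10⁷ m)² = 1.72965×10¹⁶ m².
Then P = σAT⁴ = 5.670×10⁻⁸×1.72965×10¹⁶×(96.0239)⁴ = 8.34×10¹⁶ W.

P ≈ 8.34×10¹⁶ W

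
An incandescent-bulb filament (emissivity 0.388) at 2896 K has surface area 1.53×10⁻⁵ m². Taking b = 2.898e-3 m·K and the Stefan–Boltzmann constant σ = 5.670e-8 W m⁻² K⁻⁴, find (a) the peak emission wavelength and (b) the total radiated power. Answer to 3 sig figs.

λ_max ≈ 1.00 μm; P ≈ 23.7 W

(a) λ_max = b/T = 2.898×10⁻³/2896 = 1.001×10⁻⁶ m = 1.00 μm.
Area A = 1.53×10⁻⁵ m².
(b) P = εσAT⁴ = 0.388×5.670×10⁻⁸×1.53×10⁻⁵×(2896)⁴ = 23.7 W.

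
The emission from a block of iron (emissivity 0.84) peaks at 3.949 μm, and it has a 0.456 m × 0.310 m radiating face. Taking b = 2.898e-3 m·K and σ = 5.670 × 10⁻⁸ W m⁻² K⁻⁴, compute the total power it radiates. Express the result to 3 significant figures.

P ≈ 1.95×10³ W

Wien's law: T = b/λ_max = 2.898×10⁻³/3.949×10⁻⁶ = 733.857 K.
Area A = 0.456 × 0.310 = 0.14136 m².
Then P = εσAT⁴ = 0.84×5.670×10⁻⁸×0.14136×(733.857)⁴ = 1.95×10³ W.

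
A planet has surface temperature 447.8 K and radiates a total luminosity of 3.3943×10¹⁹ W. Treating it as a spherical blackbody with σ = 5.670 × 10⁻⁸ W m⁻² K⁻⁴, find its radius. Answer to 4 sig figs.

L = 4πR²σT⁴ ⇒ R = √(L/(4πσT⁴)).
σT⁴ = 2279.92 W/m², so R = √(3.3943×10¹⁹/(4π×2279.92)) = 3.442×10⁷ m.

R ≈ 3.442×10⁷ m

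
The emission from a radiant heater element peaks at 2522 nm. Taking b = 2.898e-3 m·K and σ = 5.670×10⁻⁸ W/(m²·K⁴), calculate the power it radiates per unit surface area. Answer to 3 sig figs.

Wien's law: T = b/λ_max = 2.898×10⁻³/2.522×10⁻⁶ = 1149.09 K.
Then I = σT⁴ = 5.670×10⁻⁸×(1149.09)⁴ = 9.89×10⁴ W/m².

I ≈ 9.89×10⁴ W/m²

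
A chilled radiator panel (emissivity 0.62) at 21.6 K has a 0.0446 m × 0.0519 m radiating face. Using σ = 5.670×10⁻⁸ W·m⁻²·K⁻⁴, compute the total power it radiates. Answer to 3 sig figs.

P ≈ 1.77×10⁻⁵ W

Area A = 0.0446 × 0.0519 = 2.31474×10⁻³ m².
P = εσAT⁴ = 0.62 × 5.670×10⁻⁸ × 2.31474×10⁻³ × (21.6)⁴ = 1.77×10⁻⁵ W.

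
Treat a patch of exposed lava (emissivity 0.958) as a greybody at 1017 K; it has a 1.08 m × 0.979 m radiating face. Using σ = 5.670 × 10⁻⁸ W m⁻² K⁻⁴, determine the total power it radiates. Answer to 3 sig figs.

P ≈ 6.14×10⁴ W

Area A = 1.08 × 0.979 = 1.05732 m².
P = εσAT⁴ = 0.958 × 5.670×10⁻⁸ × 1.05732 × (1017)⁴ = 6.14×10⁴ W.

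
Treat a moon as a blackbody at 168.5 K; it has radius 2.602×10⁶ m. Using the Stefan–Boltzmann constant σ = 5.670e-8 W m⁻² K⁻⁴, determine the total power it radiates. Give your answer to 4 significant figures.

Surface area A = 4πR² = 4π(2.602×10⁶ m)² = 8.50794×10¹³ m².
P = σAT⁴ = 5.670×10⁻⁸ × 8.50794×10¹³ × (168.5)⁴ = 3.889×10¹⁵ W.

P ≈ 3.889×10¹⁵ W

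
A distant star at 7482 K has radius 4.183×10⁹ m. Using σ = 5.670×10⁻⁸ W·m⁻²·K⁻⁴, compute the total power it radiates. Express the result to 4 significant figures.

P ≈ 3.907×10²⁸ W

Surface area A = 4πR² = 4π(4.183×10⁹ m)² = 2.19880×10²⁰ m².
P = σAT⁴ = 5.670×10⁻⁸ × 2.19880×10²⁰ × (7482)⁴ = 3.907×10²⁸ W.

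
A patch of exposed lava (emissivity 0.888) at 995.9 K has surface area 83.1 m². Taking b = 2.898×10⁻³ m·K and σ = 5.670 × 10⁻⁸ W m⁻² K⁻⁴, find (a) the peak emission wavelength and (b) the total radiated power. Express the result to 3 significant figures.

λ_max ≈ 2.91 μm; P ≈ 4.12×10⁶ W

(a) λ_max = b/T = 2.898×10⁻³/995.9 = 2.910×10⁻⁶ m = 2.91 μm.
Area A = 83.1 m².
(b) P = εσAT⁴ = 0.888×5.670×10⁻⁸×83.1×(995.9)⁴ = 4.12×10⁶ W.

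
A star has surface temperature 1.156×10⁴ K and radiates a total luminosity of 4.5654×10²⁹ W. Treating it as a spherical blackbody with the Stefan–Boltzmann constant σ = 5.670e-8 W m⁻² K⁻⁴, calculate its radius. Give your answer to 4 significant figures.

R ≈ 5.990×10⁹ m

L = 4πR²σT⁴ ⇒ R = √(L/(4πσT⁴)).
σT⁴ = 1.01255×10⁹ W/m², so R = √(4.5654×10²⁹/(4π×1.01255×10⁹)) = 5.990×10⁹ m.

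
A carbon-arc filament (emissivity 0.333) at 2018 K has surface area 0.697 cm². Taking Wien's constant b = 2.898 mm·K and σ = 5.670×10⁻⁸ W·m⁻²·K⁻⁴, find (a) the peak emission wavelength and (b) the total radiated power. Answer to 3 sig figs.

(a) λ_max = b/T = 2.898×10⁻³/2018 = 1.436×10⁻⁶ m = 1.44×10³ nm.
Area A = 0.697 cm² = 6.97×10⁻⁵ m².
(b) P = εσAT⁴ = 0.333×5.670×10⁻⁸×6.97×10⁻⁵×(2018)⁴ = 21.8 W.

λ_max ≈ 1.44×10³ nm; P ≈ 21.8 W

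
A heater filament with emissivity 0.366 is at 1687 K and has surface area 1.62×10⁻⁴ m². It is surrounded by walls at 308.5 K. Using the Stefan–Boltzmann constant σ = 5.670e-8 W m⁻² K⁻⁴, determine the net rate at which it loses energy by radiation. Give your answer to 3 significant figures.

Area A = 1.62×10⁻⁴ m².
Net radiated power P_net = εσA(T⁴ − T₀⁴) = 0.366×5.670×10⁻⁸×1.62×10⁻⁴×(1687⁴ − 308.5⁴).
T⁴ − T₀⁴ = 8.09954×10¹² − 9.05776×10⁹ = 8.09048×10¹² K⁴, so P_net = 27.2 W.

Net loss ≈ 27.2 W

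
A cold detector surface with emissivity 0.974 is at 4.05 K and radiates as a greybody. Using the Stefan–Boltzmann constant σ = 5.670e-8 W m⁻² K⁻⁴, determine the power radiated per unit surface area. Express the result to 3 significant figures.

I ≈ 1.49×10⁻⁵ W/m²

Stefan–Boltzmann: I = εσT⁴ = 0.974 × 5.670×10⁻⁸ × (4.05)⁴ = 1.49×10⁻⁵ W/m².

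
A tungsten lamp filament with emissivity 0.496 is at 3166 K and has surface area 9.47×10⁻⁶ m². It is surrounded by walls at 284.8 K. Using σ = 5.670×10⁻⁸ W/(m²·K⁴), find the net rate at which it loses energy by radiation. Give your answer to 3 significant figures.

Area A = 9.47×10⁻⁶ m².
Net radiated power P_net = εσA(T⁴ − T₀⁴) = 0.496×5.670×10⁻⁸×9.47×10⁻⁶×(3166⁴ − 284.8⁴).
T⁴ − T₀⁴ = 1.00472×10¹⁴ − 6.57900×10⁹ = 1.00465×10¹⁴ K⁴, so P_net = 26.8 W.

Net loss ≈ 26.8 W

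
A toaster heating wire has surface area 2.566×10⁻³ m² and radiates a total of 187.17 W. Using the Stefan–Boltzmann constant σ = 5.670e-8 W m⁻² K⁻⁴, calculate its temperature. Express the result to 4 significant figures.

T ≈ 1065 K

Area A = 2.566×10⁻³ m².
P = σAT⁴ ⇒ T = (P/(σA))^(1/4) = (187.17/(5.670×10⁻⁸×2.566×10⁻³))^(1/4) = 1065 K.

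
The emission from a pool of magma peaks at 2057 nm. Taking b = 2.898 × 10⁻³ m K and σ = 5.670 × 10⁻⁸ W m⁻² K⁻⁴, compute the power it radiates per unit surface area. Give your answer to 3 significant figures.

Wien's law: T = b/λ_max = 2.898×10⁻³/2.057×10⁻⁶ = 1408.85 K.
Then I = σT⁴ = 5.670×10⁻⁸×(1408.85)⁴ = 2.23×10⁵ W/m².

I ≈ 2.23×10⁵ W/m²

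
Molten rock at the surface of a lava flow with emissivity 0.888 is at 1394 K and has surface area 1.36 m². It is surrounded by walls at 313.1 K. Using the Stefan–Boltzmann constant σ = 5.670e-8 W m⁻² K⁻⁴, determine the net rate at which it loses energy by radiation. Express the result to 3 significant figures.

Net loss ≈ 2.58×10⁵ W

Area A = 1.36 m².
Net radiated power P_net = εσA(T⁴ − T₀⁴) = 0.888×5.670×10⁻⁸×1.36×(1394⁴ − 313.1⁴).
T⁴ − T₀⁴ = 3.77617×10¹² − 9.61020×10⁹ = 3.76656×10¹² K⁴, so P_net = 2.58×10⁵ W.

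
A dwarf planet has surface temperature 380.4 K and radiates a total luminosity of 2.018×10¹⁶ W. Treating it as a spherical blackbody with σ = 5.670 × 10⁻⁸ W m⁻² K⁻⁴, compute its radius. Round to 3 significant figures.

R ≈ 1.16×10⁶ m

L = 4πR²σT⁴ ⇒ R = √(L/(4πσT⁴)).
σT⁴ = 1187.26 W/m², so R = √(2.018×10¹⁶/(4π×1187.26)) = 1.16×10⁶ m.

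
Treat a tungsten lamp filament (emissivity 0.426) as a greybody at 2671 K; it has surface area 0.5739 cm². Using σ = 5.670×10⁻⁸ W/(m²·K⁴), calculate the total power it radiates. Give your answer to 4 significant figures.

P ≈ 70.55 W

Area A = 0.5739 cm² = 5.739×10⁻⁵ m².
P = εσAT⁴ = 0.426 × 5.670×10⁻⁸ × 5.739×10⁻⁵ × (2671)⁴ = 70.55 W.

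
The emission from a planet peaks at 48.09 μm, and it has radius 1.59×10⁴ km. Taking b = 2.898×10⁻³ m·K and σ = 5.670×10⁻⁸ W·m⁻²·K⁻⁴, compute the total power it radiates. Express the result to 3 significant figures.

Wien's law: T = b/λ_max = 2.898×10⁻³/4.809×10⁻⁵ = 60.2620 K.
Surface area A = 4πR² = 4π(1.59×10⁷ m)² = 3.17690×10¹⁵ m².
Then P = σAT⁴ = 5.670×10⁻⁸×3.17690×10¹⁵×(60.2620)⁴ = 2.38×10¹⁵ W.

P ≈ 2.38×10¹⁵ W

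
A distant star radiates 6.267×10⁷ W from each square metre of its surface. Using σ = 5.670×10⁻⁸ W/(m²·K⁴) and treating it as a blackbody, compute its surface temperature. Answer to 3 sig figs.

T ≈ 5.77×10³ K

I = σT⁴, so T = (I/σ)^(1/4) = (6.267×10⁷/(5.670×10⁻⁸))^(1/4) = 5.77×10³ K.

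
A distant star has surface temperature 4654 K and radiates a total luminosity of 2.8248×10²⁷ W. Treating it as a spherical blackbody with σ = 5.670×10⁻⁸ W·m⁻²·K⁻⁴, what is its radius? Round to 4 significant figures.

R ≈ 2.907×10⁹ m

L = 4πR²σT⁴ ⇒ R = √(L/(4πσT⁴)).
σT⁴ = 2.66004×10⁷ W/m², so R = √(2.8248×10²⁷/(4π×2.66004×10⁷)) = 2.907×10⁹ m.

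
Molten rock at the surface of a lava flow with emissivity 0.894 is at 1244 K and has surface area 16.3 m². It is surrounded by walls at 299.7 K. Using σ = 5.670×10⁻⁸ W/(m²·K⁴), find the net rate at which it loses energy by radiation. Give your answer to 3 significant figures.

Net loss ≈ 1.97×10⁶ W

Area A = 16.3 m².
Net radiated power P_net = εσA(T⁴ − T₀⁴) = 0.894×5.670×10⁻⁸×16.3×(1244⁴ − 299.7⁴).
T⁴ − T₀⁴ = 2.39487×10¹² − 8.06765×10⁹ = 2.38680×10¹² K⁴, so P_net = 1.97×10⁶ W.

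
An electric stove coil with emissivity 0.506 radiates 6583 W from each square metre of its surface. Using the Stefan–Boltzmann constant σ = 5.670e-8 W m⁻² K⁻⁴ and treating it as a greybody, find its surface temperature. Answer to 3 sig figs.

I = εσT⁴, so T = (I/εσ)^(1/4) = (6583/(0.506×5.670×10⁻⁸))^(1/4) = 692 K.

T ≈ 692 K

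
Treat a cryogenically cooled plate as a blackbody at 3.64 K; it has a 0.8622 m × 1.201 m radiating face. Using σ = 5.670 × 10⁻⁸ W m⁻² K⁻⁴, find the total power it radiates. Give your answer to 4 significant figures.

P ≈ 1.031×10⁻⁵ W

Area A = 0.8622 × 1.201 = 1.0355 m².
P = σAT⁴ = 5.670×10⁻⁸ × 1.0355 × (3.64)⁴ = 1.031×10⁻⁵ W.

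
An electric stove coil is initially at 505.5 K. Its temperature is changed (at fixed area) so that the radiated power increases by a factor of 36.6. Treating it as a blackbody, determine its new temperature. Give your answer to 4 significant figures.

P ∝ T⁴, so T₂/T₁ = (P₂/P₁)^(1/4) = (36.6)^(1/4) = 2.45963.
T₂ = 505.5 × 2.45963 = 1243 K.

T₂ ≈ 1243 K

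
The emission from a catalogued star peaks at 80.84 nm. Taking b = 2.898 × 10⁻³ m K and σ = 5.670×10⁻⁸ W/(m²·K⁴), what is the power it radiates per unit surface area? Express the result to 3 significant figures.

I ≈ 9.36×10¹⁰ W/m²

Wien's law: T = b/λ_max = 2.898×10⁻³/8.084×10⁻⁸ = 35848.6 K.
Then I = σT⁴ = 5.670×10⁻⁸×(35848.6)⁴ = 9.36×10¹⁰ W/m².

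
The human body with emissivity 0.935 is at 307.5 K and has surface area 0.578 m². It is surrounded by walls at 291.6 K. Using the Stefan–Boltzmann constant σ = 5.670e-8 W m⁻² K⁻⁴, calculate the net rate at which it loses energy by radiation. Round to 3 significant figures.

Area A = 0.578 m².
Net radiated power P_net = εσA(T⁴ − T₀⁴) = 0.935×5.670×10⁻⁸×0.578×(307.5⁴ − 291.6⁴).
T⁴ − T₀⁴ = 8.94088×10⁹ − 7.23020×10⁹ = 1.71068×10⁹ K⁴, so P_net = 52.4 W.

Net loss ≈ 52.4 W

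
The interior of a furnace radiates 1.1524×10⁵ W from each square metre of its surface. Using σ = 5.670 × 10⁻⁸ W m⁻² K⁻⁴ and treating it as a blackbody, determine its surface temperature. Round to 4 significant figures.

I = σT⁴, so T = (I/σ)^(1/4) = (1.1524×10⁵/(5.670×10⁻⁸))^(1/4) = 1194 K.

T ≈ 1194 K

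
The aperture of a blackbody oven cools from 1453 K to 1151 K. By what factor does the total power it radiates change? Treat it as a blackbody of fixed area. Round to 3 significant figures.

P ∝ T⁴, so P₂/P₁ = (T₂/T₁)⁴ = (1151/1453)⁴ = (0.792154)⁴ = 0.394.

P₂/P₁ ≈ 0.394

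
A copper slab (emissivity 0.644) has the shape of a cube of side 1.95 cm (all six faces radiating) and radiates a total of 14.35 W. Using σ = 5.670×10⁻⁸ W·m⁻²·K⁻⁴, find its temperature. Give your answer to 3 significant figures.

Area A = 6s² = 6×(0.0195 m)² = 2.2815×10⁻³ m².
P = εσAT⁴ ⇒ T = (P/(εσA))^(1/4) = (14.35/(0.644×5.670×10⁻⁸×2.2815×10⁻³))^(1/4) = 644 K.

T ≈ 644 K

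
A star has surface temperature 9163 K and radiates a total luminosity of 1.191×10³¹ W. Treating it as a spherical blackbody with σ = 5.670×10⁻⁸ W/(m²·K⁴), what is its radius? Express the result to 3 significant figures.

L = 4πR²σT⁴ ⇒ R = √(L/(4πσT⁴)).
σT⁴ = 3.99700×10⁸ W/m², so R = √(1.191×10³¹/(4π×3.99700×10⁸)) = 4.87×10¹⁰ m.

R ≈ 4.87×10¹⁰ m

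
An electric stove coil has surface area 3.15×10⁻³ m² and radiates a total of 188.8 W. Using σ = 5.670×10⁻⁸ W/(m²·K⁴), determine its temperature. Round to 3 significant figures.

Area A = 3.15×10⁻³ m².
P = σAT⁴ ⇒ T = (P/(σA))^(1/4) = (188.8/(5.670×10⁻⁸×3.15×10⁻³))^(1/4) = 1.01×10³ K.

T ≈ 1.01×10³ K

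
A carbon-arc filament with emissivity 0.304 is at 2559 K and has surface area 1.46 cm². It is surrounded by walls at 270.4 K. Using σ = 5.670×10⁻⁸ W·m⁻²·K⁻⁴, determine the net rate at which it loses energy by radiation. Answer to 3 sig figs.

Area A = 1.46 cm² = 1.46×10⁻⁴ m².
Net radiated power P_net = εσA(T⁴ − T₀⁴) = 0.304×5.670×10⁻⁸×1.46×10⁻⁴×(2559⁴ − 270.4⁴).
T⁴ − T₀⁴ = 4.28826×10¹³ − 5.34597×10⁹ = 4.28773×10¹³ K⁴, so P_net = 108 W.

Net loss ≈ 108 W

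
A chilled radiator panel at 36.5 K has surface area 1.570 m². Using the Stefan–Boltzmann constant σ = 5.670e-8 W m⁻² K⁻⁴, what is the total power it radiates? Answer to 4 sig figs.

P ≈ 0.1580 W

Area A = 1.570 m².
P = σAT⁴ = 5.670×10⁻⁸ × 1.570 × (36.5)⁴ = 0.1580 W.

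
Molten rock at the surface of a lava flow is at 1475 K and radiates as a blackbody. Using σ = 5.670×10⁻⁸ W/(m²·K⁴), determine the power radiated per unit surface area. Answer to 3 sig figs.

I ≈ 2.68×10⁵ W/m²

Stefan–Boltzmann: I = σT⁴ = 5.670×10⁻⁸ × (1475)⁴ = 2.68×10⁵ W/m².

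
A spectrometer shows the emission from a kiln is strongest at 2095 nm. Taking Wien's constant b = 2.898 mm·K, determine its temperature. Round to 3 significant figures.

T ≈ 1.38×10³ K

Wien's law gives T = b/λ_max = (2.898×10⁻³ m·K)/(2.095×10⁻⁶ m) = 1.38×10³ K.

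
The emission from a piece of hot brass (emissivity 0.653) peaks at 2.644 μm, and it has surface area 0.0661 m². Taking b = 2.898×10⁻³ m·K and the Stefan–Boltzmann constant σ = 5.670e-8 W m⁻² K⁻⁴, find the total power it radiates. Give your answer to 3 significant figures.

Wien's law: T = b/λ_max = 2.898×10⁻³/2.644×10⁻⁶ = 1096.07 K.
Area A = 0.0661 m².
Then P = εσAT⁴ = 0.653×5.670×10⁻⁸×0.0661×(1096.07)⁴ = 3.53×10³ W.

P ≈ 3.53×10³ W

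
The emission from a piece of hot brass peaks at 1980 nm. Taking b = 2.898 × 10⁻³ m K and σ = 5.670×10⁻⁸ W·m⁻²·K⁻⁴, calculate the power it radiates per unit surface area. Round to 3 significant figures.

I ≈ 2.60×10⁵ W/m²

Wien's law: T = b/λ_max = 2.898×10⁻³/1.980×10⁻⁶ = 1463.64 K.
Then I = σT⁴ = 5.670×10⁻⁸×(1463.64)⁴ = 2.60×10⁵ W/m².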